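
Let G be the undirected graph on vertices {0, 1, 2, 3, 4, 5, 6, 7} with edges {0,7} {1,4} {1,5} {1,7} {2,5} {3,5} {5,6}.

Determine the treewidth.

1

A width-1 tree decomposition is:
Bags: B1 = {5, 6}  B2 = {1, 5}  B3 = {1, 7}  B4 = {2, 5}  B5 = {0, 7}  B6 = {1, 4}  B7 = {3, 5}
Tree: B1–B2, B2–B3, B1–B4, B3–B5, B3–B6, B1–B7
Each bag holds 2 vertices, so the decomposition has width 1, which upper-bounds the treewidth. Any graph with an edge has treewidth ≥ 1, and G has the edge 5–6. Hence tw(G) = 1 exactly.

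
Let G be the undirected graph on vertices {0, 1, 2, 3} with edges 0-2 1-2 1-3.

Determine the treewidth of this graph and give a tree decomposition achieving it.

Treewidth 1.
One such decomposition:
Bags: B1 = {1, 3}  B2 = {1, 2}  B3 = {0, 2}
Tree: B1–B2, B2–B3

Each bag holds 2 vertices, so the decomposition has width 1, which upper-bounds the treewidth. Any graph with an edge has treewidth ≥ 1, and G has the edge 3–1. Hence tw(G) = 1 exactly.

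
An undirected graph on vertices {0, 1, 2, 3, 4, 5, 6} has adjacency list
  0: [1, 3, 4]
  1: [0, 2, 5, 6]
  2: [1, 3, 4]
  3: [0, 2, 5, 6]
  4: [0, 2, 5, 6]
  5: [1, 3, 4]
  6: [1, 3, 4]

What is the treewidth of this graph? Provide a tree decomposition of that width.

Treewidth 3.
One such decomposition:
Bags: B1 = {1, 3, 4, 6}  B2 = {0, 1, 3, 4}  B3 = {1, 3, 4, 5}  B4 = {1, 2, 3, 4}
Tree: B1–B2, B2–B3, B3–B4

Each bag holds 4 vertices, so the decomposition has width 3, which upper-bounds the treewidth. For the lower bound: the 4 vertex sets {1,6}, {0,4}, {3}, {5} are disjoint, each induces a connected subgraph, and every pair is joined by at least one edge of G. Contracting each set to a single vertex therefore yields K_{4} as a minor, and since treewidth is minor-monotone, tw(G) ≥ tw(K_{4}) = 3. Combining the bounds, tw(G) = 3.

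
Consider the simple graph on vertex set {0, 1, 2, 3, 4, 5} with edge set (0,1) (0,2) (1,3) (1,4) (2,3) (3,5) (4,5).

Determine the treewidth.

A width-2 tree decomposition is:
Bags: B1 = {3, 4, 5}  B2 = {1, 3, 4}  B3 = {1, 2, 3}  B4 = {0, 1, 2}
Tree: B1–B2, B2–B3, B3–B4
Each bag holds 3 vertices, so the decomposition has width 2, which upper-bounds the treewidth. Since 5–4–1–3–5 is a cycle in G, G is not acyclic. Forests are exactly the graphs of treewidth ≤ 1, so tw(G) ≥ 2. The upper and lower bounds meet at 2, so that is the treewidth.

2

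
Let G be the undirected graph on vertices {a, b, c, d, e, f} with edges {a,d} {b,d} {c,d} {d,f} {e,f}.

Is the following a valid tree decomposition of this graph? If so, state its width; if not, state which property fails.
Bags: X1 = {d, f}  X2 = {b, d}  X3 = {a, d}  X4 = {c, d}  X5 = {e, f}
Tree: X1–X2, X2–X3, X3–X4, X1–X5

Yes; width 1.

Vertex coverage: the bags together contain {a, b, c, d, e, f}, the full vertex set. Edge coverage: each edge of G has both endpoints in at least one bag. Running intersection: for every vertex, the bags containing it form a connected subtree. All three properties hold, so this is a valid tree decomposition of width max|bag| − 1 = 1, and hence tw(G) ≤ 1.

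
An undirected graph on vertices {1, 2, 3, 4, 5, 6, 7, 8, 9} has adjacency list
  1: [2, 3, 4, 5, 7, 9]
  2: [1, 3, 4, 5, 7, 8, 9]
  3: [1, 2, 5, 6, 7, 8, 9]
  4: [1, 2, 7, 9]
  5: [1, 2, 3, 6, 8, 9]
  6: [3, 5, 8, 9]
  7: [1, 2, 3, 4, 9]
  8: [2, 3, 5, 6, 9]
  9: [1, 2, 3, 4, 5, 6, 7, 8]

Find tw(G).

4

A width-4 tree decomposition is:
Bags: B1 = {1, 2, 3, 5, 9}  B2 = {1, 2, 3, 7, 9}  B3 = {2, 3, 5, 8, 9}  B4 = {1, 2, 4, 7, 9}  B5 = {3, 5, 6, 8, 9}
Tree: B1–B2, B1–B3, B2–B4, B3–B5
The largest bag has 5 vertices, giving width 4; this decomposition certifies tw(G) ≤ 4. On the other hand G contains the 5-clique {2, 3, 5, 8, 9}. A clique must lie in a single bag of any decomposition, so no decomposition can have width below 4. Therefore the treewidth is 4.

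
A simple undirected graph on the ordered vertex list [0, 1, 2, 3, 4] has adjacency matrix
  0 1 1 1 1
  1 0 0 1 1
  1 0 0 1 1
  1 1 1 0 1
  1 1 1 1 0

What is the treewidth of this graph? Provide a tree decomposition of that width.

Treewidth 3.
Bags: B1 = {0, 2, 3, 4}  B2 = {0, 1, 3, 4}
Tree: B1–B2

The largest bag has 4 vertices, giving width 3; this decomposition certifies tw(G) ≤ 3. On the other hand G contains the 4-clique {0, 1, 3, 4}. A clique must lie in a single bag of any decomposition, so no decomposition can have width below 3. Combining the bounds, tw(G) = 3.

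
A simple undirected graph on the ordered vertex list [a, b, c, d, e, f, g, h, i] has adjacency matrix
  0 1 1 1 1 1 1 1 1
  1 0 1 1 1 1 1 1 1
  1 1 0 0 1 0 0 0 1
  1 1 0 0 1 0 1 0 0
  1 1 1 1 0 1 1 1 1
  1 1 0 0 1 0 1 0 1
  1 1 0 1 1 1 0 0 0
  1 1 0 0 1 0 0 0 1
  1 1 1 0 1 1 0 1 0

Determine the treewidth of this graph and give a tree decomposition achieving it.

Every bag has size at most 5, so the width is 5 − 1 = 4 and tw(G) ≤ 4. On the other hand G contains the 5-clique {a, b, d, e, g}. A clique must lie in a single bag of any decomposition, so no decomposition can have width below 4. The upper and lower bounds meet at 4, so that is the treewidth.

Treewidth 4.
One such decomposition:
Bags: B1 = {a, b, e, f, i}  B2 = {a, b, e, h, i}  B3 = {a, b, c, e, i}  B4 = {a, b, e, f, g}  B5 = {a, b, d, e, g}
Tree: B1–B2, B1–B3, B1–B4, B4–B5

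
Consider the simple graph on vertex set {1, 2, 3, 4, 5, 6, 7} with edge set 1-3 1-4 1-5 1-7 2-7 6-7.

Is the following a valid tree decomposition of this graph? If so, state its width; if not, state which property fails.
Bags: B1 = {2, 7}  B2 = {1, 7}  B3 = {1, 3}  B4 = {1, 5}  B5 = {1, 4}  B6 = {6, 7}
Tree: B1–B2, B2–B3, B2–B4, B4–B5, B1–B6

Every vertex of G appears in some bag (union = {1, 2, 3, 4, 5, 6, 7}); every edge is covered by a bag; and for each vertex v the set of bags containing v is connected in the bag tree. The decomposition is therefore valid. The largest bag has 2 vertices, so the width is 1.

Yes; width 1.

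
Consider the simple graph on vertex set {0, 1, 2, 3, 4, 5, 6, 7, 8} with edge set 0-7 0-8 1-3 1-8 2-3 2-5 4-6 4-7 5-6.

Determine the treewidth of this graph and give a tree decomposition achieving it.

Treewidth 2.
Bags: B1 = {2, 3, 5}  B2 = {3, 5, 6}  B3 = {3, 4, 6}  B4 = {3, 4, 7}  B5 = {0, 3, 7}  B6 = {0, 3, 8}  B7 = {1, 3, 8}
Tree: B1–B2, B2–B3, B3–B4, B4–B5, B5–B6, B6–B7

Every bag has size at most 3, so the width is 3 − 1 = 2 and tw(G) ≤ 2. Since 3–2–5–6–4–7–0–8–1–3 is a cycle in G, G is not acyclic. Forests are exactly the graphs of treewidth ≤ 1, so tw(G) ≥ 2. Combining the bounds, tw(G) = 2.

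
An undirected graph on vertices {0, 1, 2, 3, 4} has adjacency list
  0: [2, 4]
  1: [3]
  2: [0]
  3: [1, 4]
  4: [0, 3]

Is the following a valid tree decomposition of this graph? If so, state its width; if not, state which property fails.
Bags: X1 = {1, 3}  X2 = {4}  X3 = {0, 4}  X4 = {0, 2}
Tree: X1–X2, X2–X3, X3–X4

A tree decomposition must satisfy three properties: every vertex lies in some bag; for every edge, both endpoints lie together in some bag; and for every vertex, the bags containing it form a connected subtree. Here edge (3,4) lies in no bag, so the decomposition is invalid.

No — edge (3,4) lies in no bag.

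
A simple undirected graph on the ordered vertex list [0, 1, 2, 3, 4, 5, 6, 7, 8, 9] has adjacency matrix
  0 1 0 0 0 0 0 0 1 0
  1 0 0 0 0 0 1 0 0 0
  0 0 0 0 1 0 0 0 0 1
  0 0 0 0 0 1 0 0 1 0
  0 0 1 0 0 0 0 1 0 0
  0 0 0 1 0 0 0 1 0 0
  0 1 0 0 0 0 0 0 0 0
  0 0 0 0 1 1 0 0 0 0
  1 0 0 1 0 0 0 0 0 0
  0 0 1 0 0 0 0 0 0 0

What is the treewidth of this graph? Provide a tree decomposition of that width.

Each bag holds 2 vertices, so the decomposition has width 1, which upper-bounds the treewidth. G has an edge, so its treewidth is at least 1. Combining the bounds, tw(G) = 1.

Treewidth 1.
One optimal decomposition is:
Bags: B1 = {2, 9}  B2 = {2, 4}  B3 = {4, 7}  B4 = {5, 7}  B5 = {3, 5}  B6 = {3, 8}  B7 = {0, 8}  B8 = {0, 1}  B9 = {1, 6}
Tree: B1–B2, B2–B3, B3–B4, B4–B5, B5–B6, B6–B7, B7–B8, B8–B9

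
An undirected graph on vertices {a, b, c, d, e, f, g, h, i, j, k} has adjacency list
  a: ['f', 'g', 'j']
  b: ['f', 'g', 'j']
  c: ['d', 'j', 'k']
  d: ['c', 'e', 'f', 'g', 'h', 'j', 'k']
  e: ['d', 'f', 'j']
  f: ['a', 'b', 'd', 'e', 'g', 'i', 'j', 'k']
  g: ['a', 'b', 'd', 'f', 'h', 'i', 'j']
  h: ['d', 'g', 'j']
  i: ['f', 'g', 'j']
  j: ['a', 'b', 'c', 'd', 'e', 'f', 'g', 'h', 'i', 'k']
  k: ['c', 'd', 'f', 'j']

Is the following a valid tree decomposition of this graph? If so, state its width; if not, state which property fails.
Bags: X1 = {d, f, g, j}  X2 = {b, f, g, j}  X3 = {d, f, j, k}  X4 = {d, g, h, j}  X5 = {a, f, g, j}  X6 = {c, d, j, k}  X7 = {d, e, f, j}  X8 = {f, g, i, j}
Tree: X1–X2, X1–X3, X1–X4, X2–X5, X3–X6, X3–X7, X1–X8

Checking the three conditions: (i) the bags cover all of {a, b, c, d, e, f, g, h, i, j, k}; (ii) for each edge, some bag contains both endpoints; (iii) the bags containing any fixed vertex form a subtree. All hold, so the decomposition is valid with width 4 − 1 = 3.

Yes; width 3.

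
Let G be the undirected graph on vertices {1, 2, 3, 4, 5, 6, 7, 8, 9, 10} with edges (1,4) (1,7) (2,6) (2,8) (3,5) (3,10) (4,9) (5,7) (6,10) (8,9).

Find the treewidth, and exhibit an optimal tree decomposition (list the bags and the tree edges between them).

Each bag holds 3 vertices, so the decomposition has width 2, which upper-bounds the treewidth. Since 10–6–2–8–9–4–1–7–5–3–10 is a cycle in G, G is not acyclic. Forests are exactly the graphs of treewidth ≤ 1, so tw(G) ≥ 2. Combining the bounds, tw(G) = 2.

Treewidth 2.
One optimal decomposition is:
Bags: B1 = {2, 6, 10}  B2 = {2, 8, 10}  B3 = {8, 9, 10}  B4 = {4, 9, 10}  B5 = {1, 4, 10}  B6 = {1, 7, 10}  B7 = {5, 7, 10}  B8 = {3, 5, 10}
Tree: B1–B2, B2–B3, B3–B4, B4–B5, B5–B6, B6–B7, B7–B8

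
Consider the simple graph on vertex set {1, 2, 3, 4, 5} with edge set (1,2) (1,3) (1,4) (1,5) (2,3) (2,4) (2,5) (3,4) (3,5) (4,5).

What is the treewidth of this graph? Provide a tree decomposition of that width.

Treewidth 4.
One optimal decomposition is:
Bags: B1 = {1, 2, 3, 4, 5}
Tree: (single bag)

With just one bag of size 5, the width is 5 − 1 = 4, so tw(G) ≤ 4. Conversely, {1, 2, 3, 4, 5} is a clique of size 5, and the vertices of any clique must share a bag in every tree decomposition; so some bag has ≥ 5 vertices and tw(G) ≥ 4. Hence tw(G) = 4 exactly.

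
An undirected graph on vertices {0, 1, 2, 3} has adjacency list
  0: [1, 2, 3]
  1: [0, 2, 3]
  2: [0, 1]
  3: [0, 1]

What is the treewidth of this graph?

A width-2 tree decomposition is:
Bags: B1 = {0, 1, 2}  B2 = {0, 1, 3}
Tree: B1–B2
Every bag has size at most 3, so the width is 3 − 1 = 2 and tw(G) ≤ 2. On the other hand G contains the 3-clique {0, 1, 2}. A clique must lie in a single bag of any decomposition, so no decomposition can have width below 2. Combining the bounds, tw(G) = 2.

2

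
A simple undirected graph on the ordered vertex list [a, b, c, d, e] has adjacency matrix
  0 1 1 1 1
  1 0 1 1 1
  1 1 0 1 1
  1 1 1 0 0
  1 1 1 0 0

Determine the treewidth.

A width-3 tree decomposition is:
Bags: B1 = {a, b, c, d}  B2 = {a, b, c, e}
Tree: B1–B2
Every bag has size at most 4, so the width is 4 − 1 = 3 and tw(G) ≤ 3. On the other hand G contains the 4-clique {a, b, c, d}. A clique must lie in a single bag of any decomposition, so no decomposition can have width below 3. The upper and lower bounds meet at 3, so that is the treewidth.

3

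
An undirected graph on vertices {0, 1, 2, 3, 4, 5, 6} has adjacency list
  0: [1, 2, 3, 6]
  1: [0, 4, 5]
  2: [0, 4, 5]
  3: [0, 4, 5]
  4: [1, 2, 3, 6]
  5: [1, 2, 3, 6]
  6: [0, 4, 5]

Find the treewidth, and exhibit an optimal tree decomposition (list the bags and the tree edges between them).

Treewidth 3.
Bags: B1 = {0, 2, 4, 5}  B2 = {0, 1, 4, 5}  B3 = {0, 3, 4, 5}  B4 = {0, 4, 5, 6}
Tree: B1–B2, B2–B3, B3–B4

Each bag holds 4 vertices, so the decomposition has width 3, which upper-bounds the treewidth. For the lower bound: the 4 vertex sets {2,5}, {1,4}, {0}, {3} are disjoint, each induces a connected subgraph, and every pair is joined by at least one edge of G. Contracting each set to a single vertex therefore yields K_{4} as a minor, and since treewidth is minor-monotone, tw(G) ≥ tw(K_{4}) = 3. The upper and lower bounds meet at 3, so that is the treewidth.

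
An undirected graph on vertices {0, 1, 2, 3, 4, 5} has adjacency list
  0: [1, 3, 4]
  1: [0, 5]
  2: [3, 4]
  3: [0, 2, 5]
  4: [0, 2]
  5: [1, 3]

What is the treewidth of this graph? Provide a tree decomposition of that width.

Every bag has size at most 3, so the width is 3 − 1 = 2 and tw(G) ≤ 2. For the lower bound, G contains the cycle 4–2–3–0–4, so G is not a forest; only forests have treewidth ≤ 1, hence tw(G) ≥ 2. Hence tw(G) = 2 exactly.

Treewidth 2.
One such decomposition:
Bags: B1 = {0, 2, 4}  B2 = {0, 2, 3}  B3 = {0, 1, 3}  B4 = {1, 3, 5}
Tree: B1–B2, B2–B3, B3–B4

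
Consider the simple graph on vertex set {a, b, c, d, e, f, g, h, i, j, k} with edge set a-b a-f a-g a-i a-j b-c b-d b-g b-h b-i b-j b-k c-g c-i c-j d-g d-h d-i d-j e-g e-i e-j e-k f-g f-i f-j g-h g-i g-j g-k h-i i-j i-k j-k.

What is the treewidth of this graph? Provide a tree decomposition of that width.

The largest bag has 5 vertices, giving width 4; this decomposition certifies tw(G) ≤ 4. On the other hand G contains the 5-clique {e, g, i, j, k}. A clique must lie in a single bag of any decomposition, so no decomposition can have width below 4. Hence tw(G) = 4 exactly.

Treewidth 4.
One optimal decomposition is:
Bags: B1 = {a, b, g, i, j}  B2 = {a, f, g, i, j}  B3 = {b, d, g, i, j}  B4 = {b, g, i, j, k}  B5 = {b, c, g, i, j}  B6 = {b, d, g, h, i}  B7 = {e, g, i, j, k}
Tree: B1–B2, B1–B3, B1–B4, B1–B5, B3–B6, B4–B7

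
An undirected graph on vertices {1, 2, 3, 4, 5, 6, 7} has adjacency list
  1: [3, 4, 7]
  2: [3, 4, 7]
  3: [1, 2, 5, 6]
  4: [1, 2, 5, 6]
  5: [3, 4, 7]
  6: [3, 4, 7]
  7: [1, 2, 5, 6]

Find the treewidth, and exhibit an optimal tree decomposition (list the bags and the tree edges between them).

Treewidth 3.
One such decomposition:
Bags: B1 = {3, 4, 5, 7}  B2 = {1, 3, 4, 7}  B3 = {3, 4, 6, 7}  B4 = {2, 3, 4, 7}
Tree: B1–B2, B2–B3, B3–B4

The largest bag has 4 vertices, giving width 3; this decomposition certifies tw(G) ≤ 3. For the lower bound: the 4 vertex sets {4,5}, {1,3}, {7}, {6} are disjoint, each induces a connected subgraph, and every pair is joined by at least one edge of G. Contracting each set to a single vertex therefore yields K_{4} as a minor, and since treewidth is minor-monotone, tw(G) ≥ tw(K_{4}) = 3. Combining the bounds, tw(G) = 3.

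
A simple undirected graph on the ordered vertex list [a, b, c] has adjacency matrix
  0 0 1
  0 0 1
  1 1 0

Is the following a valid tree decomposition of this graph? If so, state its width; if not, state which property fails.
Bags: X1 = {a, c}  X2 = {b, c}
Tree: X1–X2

Yes; width 1.

Every vertex of G appears in some bag (union = {a, b, c}); every edge is covered by a bag; and for each vertex v the set of bags containing v is connected in the bag tree. The decomposition is therefore valid. The largest bag has 2 vertices, so the width is 1.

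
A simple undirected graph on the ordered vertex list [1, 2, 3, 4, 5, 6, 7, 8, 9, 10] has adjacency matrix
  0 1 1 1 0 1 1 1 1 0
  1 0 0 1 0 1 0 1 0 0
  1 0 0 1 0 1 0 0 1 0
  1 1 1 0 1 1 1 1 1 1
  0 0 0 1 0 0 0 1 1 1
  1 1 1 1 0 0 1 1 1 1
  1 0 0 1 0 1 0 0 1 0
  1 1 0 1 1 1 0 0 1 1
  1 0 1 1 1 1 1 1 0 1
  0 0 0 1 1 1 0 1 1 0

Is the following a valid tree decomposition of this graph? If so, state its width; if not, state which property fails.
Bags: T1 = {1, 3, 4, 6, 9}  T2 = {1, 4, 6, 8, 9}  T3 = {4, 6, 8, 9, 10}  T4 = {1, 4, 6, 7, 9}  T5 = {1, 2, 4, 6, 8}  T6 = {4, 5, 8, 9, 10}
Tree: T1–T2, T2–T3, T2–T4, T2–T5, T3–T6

Yes; width 4.

Every vertex of G appears in some bag (union = {1, 2, 3, 4, 5, 6, 7, 8, 9, 10}); every edge is covered by a bag; and for each vertex v the set of bags containing v is connected in the bag tree. The decomposition is therefore valid. The largest bag has 5 vertices, so the width is 4.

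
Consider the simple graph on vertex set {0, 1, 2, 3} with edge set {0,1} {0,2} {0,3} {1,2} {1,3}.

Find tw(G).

2

A width-2 tree decomposition is:
Bags: B1 = {0, 1, 2}  B2 = {0, 1, 3}
Tree: B1–B2
Every bag has size at most 3, so the width is 3 − 1 = 2 and tw(G) ≤ 2. On the other hand G contains the 3-clique {0, 1, 2}. A clique must lie in a single bag of any decomposition, so no decomposition can have width below 2. Combining the bounds, tw(G) = 2.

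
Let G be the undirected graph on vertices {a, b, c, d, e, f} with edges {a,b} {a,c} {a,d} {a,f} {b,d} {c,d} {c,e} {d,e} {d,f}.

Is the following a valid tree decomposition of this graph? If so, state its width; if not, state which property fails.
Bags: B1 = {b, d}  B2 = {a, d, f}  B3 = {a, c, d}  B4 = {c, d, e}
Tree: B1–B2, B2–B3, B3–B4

A tree decomposition must satisfy three properties: every vertex lies in some bag; for every edge, both endpoints lie together in some bag; and for every vertex, the bags containing it form a connected subtree. Here edge (a,b) lies in no bag, so the decomposition is invalid.

No — edge (a,b) lies in no bag.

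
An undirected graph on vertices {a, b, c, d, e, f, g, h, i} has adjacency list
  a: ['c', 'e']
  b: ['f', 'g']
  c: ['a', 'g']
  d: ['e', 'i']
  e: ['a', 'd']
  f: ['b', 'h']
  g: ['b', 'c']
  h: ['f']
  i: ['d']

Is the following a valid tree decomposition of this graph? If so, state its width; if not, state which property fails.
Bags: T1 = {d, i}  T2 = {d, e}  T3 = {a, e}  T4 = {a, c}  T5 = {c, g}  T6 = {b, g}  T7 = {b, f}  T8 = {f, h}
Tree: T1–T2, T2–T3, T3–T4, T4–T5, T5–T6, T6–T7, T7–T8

Yes; width 1.

Vertex coverage: the bags together contain {a, b, c, d, e, f, g, h, i}, the full vertex set. Edge coverage: each edge of G has both endpoints in at least one bag. Running intersection: for every vertex, the bags containing it form a connected subtree. All three properties hold, so this is a valid tree decomposition of width max|bag| − 1 = 1, and hence tw(G) ≤ 1.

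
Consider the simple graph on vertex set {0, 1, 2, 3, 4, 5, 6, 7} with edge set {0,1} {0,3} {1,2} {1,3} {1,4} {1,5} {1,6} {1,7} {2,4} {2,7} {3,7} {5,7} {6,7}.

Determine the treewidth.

A width-2 tree decomposition is:
Bags: B1 = {1, 3, 7}  B2 = {1, 5, 7}  B3 = {1, 6, 7}  B4 = {1, 2, 7}  B5 = {0, 1, 3}  B6 = {1, 2, 4}
Tree: B1–B2, B2–B3, B1–B4, B1–B5, B4–B6
Each bag holds 3 vertices, so the decomposition has width 2, which upper-bounds the treewidth. Conversely, {0, 1, 3} is a clique of size 3, and the vertices of any clique must share a bag in every tree decomposition; so some bag has ≥ 3 vertices and tw(G) ≥ 2. Therefore the treewidth is 2.

2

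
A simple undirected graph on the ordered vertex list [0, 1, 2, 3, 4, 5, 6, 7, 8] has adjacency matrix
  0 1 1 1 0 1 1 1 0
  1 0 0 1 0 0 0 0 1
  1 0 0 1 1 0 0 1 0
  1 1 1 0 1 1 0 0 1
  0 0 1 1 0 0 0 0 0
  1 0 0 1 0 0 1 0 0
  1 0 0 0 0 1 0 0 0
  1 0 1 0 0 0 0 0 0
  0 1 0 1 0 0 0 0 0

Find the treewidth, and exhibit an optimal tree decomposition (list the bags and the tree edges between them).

The largest bag has 3 vertices, giving width 2; this decomposition certifies tw(G) ≤ 2. On the other hand G contains the 3-clique {0, 1, 3}. A clique must lie in a single bag of any decomposition, so no decomposition can have width below 2. Hence tw(G) = 2 exactly.

Treewidth 2.
One optimal decomposition is:
Bags: B1 = {0, 3, 5}  B2 = {0, 2, 3}  B3 = {2, 3, 4}  B4 = {0, 1, 3}  B5 = {0, 5, 6}  B6 = {0, 2, 7}  B7 = {1, 3, 8}
Tree: B1–B2, B2–B3, B1–B4, B1–B5, B2–B6, B4–B7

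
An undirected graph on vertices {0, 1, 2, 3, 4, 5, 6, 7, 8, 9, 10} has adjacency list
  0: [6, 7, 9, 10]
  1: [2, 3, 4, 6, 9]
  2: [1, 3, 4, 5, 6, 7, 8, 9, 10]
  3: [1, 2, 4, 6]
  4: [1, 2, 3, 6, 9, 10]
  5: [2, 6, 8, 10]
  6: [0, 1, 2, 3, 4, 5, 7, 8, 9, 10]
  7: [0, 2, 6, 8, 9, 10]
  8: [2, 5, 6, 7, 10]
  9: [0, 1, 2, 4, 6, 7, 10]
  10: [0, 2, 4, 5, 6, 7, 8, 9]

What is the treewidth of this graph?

A width-4 tree decomposition is:
Bags: B1 = {2, 6, 7, 9, 10}  B2 = {2, 4, 6, 9, 10}  B3 = {0, 6, 7, 9, 10}  B4 = {1, 2, 4, 6, 9}  B5 = {2, 6, 7, 8, 10}  B6 = {2, 5, 6, 8, 10}  B7 = {1, 2, 3, 4, 6}
Tree: B1–B2, B1–B3, B2–B4, B1–B5, B5–B6, B4–B7
Every bag has size at most 5, so the width is 5 − 1 = 4 and tw(G) ≤ 4. For the lower bound, the 5 vertices {0, 6, 7, 9, 10} are pairwise adjacent, and any tree decomposition puts a clique entirely inside one bag — forcing width ≥ 4. Hence tw(G) = 4 exactly.

4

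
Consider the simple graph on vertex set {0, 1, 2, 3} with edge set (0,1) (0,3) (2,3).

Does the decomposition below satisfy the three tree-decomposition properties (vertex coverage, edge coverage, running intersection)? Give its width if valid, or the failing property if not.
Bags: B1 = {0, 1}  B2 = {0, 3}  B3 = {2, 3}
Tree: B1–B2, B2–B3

Vertex coverage: the bags together contain {0, 1, 2, 3}, the full vertex set. Edge coverage: each edge of G has both endpoints in at least one bag. Running intersection: for every vertex, the bags containing it form a connected subtree. All three properties hold, so this is a valid tree decomposition of width max|bag| − 1 = 1, and hence tw(G) ≤ 1.

Yes; width 1.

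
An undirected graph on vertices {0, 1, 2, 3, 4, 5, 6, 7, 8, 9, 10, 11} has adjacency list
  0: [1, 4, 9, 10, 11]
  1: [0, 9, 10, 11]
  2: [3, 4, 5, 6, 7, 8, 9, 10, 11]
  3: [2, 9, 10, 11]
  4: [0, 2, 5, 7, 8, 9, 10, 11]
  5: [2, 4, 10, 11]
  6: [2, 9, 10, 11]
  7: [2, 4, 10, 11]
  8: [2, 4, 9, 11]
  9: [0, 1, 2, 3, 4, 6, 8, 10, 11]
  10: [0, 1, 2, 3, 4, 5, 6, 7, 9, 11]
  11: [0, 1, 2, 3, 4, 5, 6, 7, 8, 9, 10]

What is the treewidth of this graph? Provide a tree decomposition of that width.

Each bag holds 5 vertices, so the decomposition has width 4, which upper-bounds the treewidth. Conversely, {2, 4, 8, 9, 11} is a clique of size 5, and the vertices of any clique must share a bag in every tree decomposition; so some bag has ≥ 5 vertices and tw(G) ≥ 4. Therefore the treewidth is 4.

Treewidth 4.
One such decomposition:
Bags: B1 = {2, 4, 9, 10, 11}  B2 = {0, 4, 9, 10, 11}  B3 = {2, 4, 8, 9, 11}  B4 = {2, 3, 9, 10, 11}  B5 = {0, 1, 9, 10, 11}  B6 = {2, 4, 5, 10, 11}  B7 = {2, 6, 9, 10, 11}  B8 = {2, 4, 7, 10, 11}
Tree: B1–B2, B1–B3, B1–B4, B2–B5, B1–B6, B1–B7, B6–B8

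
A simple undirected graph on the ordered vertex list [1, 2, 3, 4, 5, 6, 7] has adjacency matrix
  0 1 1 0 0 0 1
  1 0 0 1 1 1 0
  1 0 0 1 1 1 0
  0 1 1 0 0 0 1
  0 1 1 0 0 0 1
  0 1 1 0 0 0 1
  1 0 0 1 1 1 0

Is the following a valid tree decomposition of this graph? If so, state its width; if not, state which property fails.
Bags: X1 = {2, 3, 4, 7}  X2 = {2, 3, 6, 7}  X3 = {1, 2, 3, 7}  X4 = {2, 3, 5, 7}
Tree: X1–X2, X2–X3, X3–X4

Checking the three conditions: (i) the bags cover all of {1, 2, 3, 4, 5, 6, 7}; (ii) for each edge, some bag contains both endpoints; (iii) the bags containing any fixed vertex form a subtree. All hold, so the decomposition is valid with width 4 − 1 = 3.

Yes; width 3.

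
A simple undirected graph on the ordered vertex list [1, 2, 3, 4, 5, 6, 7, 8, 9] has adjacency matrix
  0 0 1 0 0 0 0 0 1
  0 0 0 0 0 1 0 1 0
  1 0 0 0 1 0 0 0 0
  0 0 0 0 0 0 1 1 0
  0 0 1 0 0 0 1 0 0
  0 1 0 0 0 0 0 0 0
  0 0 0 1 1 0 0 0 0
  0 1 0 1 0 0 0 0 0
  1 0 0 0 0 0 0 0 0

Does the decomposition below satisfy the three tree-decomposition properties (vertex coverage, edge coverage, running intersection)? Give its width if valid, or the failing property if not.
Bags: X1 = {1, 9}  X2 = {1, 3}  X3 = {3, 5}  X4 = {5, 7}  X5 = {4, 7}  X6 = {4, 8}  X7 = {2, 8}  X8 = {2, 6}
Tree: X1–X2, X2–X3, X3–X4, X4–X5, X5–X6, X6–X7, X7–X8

Yes; width 1.

Vertex coverage: the bags together contain {1, 2, 3, 4, 5, 6, 7, 8, 9}, the full vertex set. Edge coverage: each edge of G has both endpoints in at least one bag. Running intersection: for every vertex, the bags containing it form a connected subtree. All three properties hold, so this is a valid tree decomposition of width max|bag| − 1 = 1, and hence tw(G) ≤ 1.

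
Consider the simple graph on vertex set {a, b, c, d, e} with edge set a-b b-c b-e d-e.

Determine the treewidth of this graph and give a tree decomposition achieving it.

Treewidth 1.
One optimal decomposition is:
Bags: B1 = {b, e}  B2 = {a, b}  B3 = {d, e}  B4 = {b, c}
Tree: B1–B2, B1–B3, B2–B4

Every bag has size at most 2, so the width is 2 − 1 = 1 and tw(G) ≤ 1. Any graph with an edge has treewidth ≥ 1, and G has the edge b–e. Hence tw(G) = 1 exactly.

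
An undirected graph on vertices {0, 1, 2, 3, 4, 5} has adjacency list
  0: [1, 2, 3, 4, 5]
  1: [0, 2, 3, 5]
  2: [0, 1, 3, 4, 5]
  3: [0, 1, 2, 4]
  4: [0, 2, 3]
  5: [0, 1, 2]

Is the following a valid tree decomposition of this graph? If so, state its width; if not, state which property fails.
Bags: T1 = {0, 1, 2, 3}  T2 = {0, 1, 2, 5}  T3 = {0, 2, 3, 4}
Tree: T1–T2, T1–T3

Every vertex of G appears in some bag (union = {0, 1, 2, 3, 4, 5}); every edge is covered by a bag; and for each vertex v the set of bags containing v is connected in the bag tree. The decomposition is therefore valid. The largest bag has 4 vertices, so the width is 3.

Yes; width 3.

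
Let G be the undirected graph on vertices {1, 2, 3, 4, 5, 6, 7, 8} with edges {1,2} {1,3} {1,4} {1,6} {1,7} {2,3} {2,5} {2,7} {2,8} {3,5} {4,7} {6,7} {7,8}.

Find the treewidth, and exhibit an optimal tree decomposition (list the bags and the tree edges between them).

Treewidth 2.
One optimal decomposition is:
Bags: B1 = {1, 2, 3}  B2 = {1, 2, 7}  B3 = {2, 3, 5}  B4 = {1, 4, 7}  B5 = {1, 6, 7}  B6 = {2, 7, 8}
Tree: B1–B2, B1–B3, B2–B4, B4–B5, B2–B6

The largest bag has 3 vertices, giving width 2; this decomposition certifies tw(G) ≤ 2. On the other hand G contains the 3-clique {2, 7, 8}. A clique must lie in a single bag of any decomposition, so no decomposition can have width below 2. The upper and lower bounds meet at 2, so that is the treewidth.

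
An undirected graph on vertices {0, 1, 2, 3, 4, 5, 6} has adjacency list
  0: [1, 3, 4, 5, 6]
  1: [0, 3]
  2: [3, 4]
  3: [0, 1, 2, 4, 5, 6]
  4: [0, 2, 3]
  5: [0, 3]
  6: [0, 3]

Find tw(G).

2

A width-2 tree decomposition is:
Bags: B1 = {0, 3, 6}  B2 = {0, 3, 4}  B3 = {0, 3, 5}  B4 = {2, 3, 4}  B5 = {0, 1, 3}
Tree: B1–B2, B2–B3, B2–B4, B3–B5
Each bag holds 3 vertices, so the decomposition has width 2, which upper-bounds the treewidth. Conversely, {0, 1, 3} is a clique of size 3, and the vertices of any clique must share a bag in every tree decomposition; so some bag has ≥ 3 vertices and tw(G) ≥ 2. Combining the bounds, tw(G) = 2.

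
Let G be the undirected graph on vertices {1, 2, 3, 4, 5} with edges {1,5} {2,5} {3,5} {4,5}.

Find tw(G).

1

A width-1 tree decomposition is:
Bags: B1 = {4, 5}  B2 = {2, 5}  B3 = {1, 5}  B4 = {3, 5}
Tree: B1–B2, B1–B3, B3–B4
Each bag holds 2 vertices, so the decomposition has width 1, which upper-bounds the treewidth. Since G has at least one edge (e.g. 4–5), it is not an edgeless graph, so tw(G) ≥ 1. Hence tw(G) = 1 exactly.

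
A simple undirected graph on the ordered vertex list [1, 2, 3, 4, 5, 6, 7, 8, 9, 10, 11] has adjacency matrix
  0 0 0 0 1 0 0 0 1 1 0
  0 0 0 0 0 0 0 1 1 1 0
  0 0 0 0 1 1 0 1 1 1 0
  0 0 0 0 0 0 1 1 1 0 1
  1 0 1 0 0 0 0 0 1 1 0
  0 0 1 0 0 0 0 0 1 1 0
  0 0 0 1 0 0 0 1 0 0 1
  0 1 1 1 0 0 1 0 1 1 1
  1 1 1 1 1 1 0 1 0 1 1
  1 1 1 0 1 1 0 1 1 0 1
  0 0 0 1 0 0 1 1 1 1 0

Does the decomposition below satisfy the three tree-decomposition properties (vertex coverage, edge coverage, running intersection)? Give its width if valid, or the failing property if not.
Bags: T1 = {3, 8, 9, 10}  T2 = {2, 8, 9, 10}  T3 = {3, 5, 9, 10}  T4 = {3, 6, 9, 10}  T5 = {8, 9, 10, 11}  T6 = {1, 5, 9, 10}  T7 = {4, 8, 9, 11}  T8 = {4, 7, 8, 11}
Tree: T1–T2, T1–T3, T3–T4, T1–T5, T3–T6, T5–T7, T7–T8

Yes; width 3.

Checking the three conditions: (i) the bags cover all of {1, 2, 3, 4, 5, 6, 7, 8, 9, 10, 11}; (ii) for each edge, some bag contains both endpoints; (iii) the bags containing any fixed vertex form a subtree. All hold, so the decomposition is valid with width 4 − 1 = 3.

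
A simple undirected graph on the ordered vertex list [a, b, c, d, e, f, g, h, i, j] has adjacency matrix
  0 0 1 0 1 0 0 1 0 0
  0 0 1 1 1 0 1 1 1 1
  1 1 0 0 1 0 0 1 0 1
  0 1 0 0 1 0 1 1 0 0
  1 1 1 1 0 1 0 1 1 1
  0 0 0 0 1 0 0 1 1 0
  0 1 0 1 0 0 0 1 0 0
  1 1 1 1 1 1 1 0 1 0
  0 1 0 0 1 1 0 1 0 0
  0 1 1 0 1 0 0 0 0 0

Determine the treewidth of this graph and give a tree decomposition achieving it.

Treewidth 3.
Bags: B1 = {e, f, h, i}  B2 = {b, e, h, i}  B3 = {b, c, e, h}  B4 = {b, d, e, h}  B5 = {a, c, e, h}  B6 = {b, d, g, h}  B7 = {b, c, e, j}
Tree: B1–B2, B2–B3, B2–B4, B3–B5, B4–B6, B3–B7

The largest bag has 4 vertices, giving width 3; this decomposition certifies tw(G) ≤ 3. Conversely, {b, c, e, j} is a clique of size 4, and the vertices of any clique must share a bag in every tree decomposition; so some bag has ≥ 4 vertices and tw(G) ≥ 3. Therefore the treewidth is 3.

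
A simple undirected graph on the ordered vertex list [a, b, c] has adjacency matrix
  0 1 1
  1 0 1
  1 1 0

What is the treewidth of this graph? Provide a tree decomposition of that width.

With just one bag of size 3, the width is 3 − 1 = 2, so tw(G) ≤ 2. On the other hand G contains the 3-clique {a, b, c}. A clique must lie in a single bag of any decomposition, so no decomposition can have width below 2. Therefore the treewidth is 2.

Treewidth 2.
One such decomposition:
Bags: B1 = {a, b, c}
Tree: (single bag)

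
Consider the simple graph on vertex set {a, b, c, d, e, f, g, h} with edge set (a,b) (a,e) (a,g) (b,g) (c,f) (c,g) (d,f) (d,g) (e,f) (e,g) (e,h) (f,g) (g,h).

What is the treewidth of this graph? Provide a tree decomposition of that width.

Treewidth 2.
One optimal decomposition is:
Bags: B1 = {e, f, g}  B2 = {c, f, g}  B3 = {d, f, g}  B4 = {e, g, h}  B5 = {a, e, g}  B6 = {a, b, g}
Tree: B1–B2, B2–B3, B1–B4, B1–B5, B5–B6

Each bag holds 3 vertices, so the decomposition has width 2, which upper-bounds the treewidth. For the lower bound, the 3 vertices {a, e, g} are pairwise adjacent, and any tree decomposition puts a clique entirely inside one bag — forcing width ≥ 2. Combining the bounds, tw(G) = 2.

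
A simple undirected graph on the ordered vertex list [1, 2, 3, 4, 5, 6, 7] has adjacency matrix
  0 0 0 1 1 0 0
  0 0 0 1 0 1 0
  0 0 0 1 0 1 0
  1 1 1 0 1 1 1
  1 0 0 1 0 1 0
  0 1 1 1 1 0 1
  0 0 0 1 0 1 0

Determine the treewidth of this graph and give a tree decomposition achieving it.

Treewidth 2.
One such decomposition:
Bags: B1 = {2, 4, 6}  B2 = {4, 5, 6}  B3 = {4, 6, 7}  B4 = {1, 4, 5}  B5 = {3, 4, 6}
Tree: B1–B2, B1–B3, B2–B4, B3–B5

Each bag holds 3 vertices, so the decomposition has width 2, which upper-bounds the treewidth. On the other hand G contains the 3-clique {1, 4, 5}. A clique must lie in a single bag of any decomposition, so no decomposition can have width below 2. Hence tw(G) = 2 exactly.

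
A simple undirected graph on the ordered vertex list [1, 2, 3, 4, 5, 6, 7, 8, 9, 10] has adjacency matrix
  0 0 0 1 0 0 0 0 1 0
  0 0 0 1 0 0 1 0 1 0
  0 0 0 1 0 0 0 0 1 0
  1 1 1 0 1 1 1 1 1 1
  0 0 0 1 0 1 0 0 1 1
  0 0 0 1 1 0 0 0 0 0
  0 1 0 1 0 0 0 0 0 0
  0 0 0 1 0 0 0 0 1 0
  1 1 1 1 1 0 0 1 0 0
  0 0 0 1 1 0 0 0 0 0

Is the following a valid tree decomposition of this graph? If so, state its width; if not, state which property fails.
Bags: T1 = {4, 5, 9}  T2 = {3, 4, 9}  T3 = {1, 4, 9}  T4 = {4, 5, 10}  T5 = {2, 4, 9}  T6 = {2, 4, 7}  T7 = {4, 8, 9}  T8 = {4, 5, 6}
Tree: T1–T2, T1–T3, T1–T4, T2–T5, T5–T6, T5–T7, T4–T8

Yes; width 2.

Every vertex of G appears in some bag (union = {1, 2, 3, 4, 5, 6, 7, 8, 9, 10}); every edge is covered by a bag; and for each vertex v the set of bags containing v is connected in the bag tree. The decomposition is therefore valid. The largest bag has 3 vertices, so the width is 2.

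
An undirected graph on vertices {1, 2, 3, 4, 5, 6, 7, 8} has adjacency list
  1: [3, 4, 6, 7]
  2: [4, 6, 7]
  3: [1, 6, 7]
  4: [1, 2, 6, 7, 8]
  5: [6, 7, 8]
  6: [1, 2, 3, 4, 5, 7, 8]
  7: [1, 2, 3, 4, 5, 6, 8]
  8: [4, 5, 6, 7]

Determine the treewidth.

A width-3 tree decomposition is:
Bags: B1 = {2, 4, 6, 7}  B2 = {1, 4, 6, 7}  B3 = {4, 6, 7, 8}  B4 = {1, 3, 6, 7}  B5 = {5, 6, 7, 8}
Tree: B1–B2, B2–B3, B2–B4, B3–B5
Every bag has size at most 4, so the width is 4 − 1 = 3 and tw(G) ≤ 3. Conversely, {1, 3, 6, 7} is a clique of size 4, and the vertices of any clique must share a bag in every tree decomposition; so some bag has ≥ 4 vertices and tw(G) ≥ 3. Therefore the treewidth is 3.

3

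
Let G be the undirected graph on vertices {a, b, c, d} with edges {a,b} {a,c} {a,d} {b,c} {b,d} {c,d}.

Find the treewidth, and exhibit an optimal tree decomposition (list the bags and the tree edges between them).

Treewidth 3.
Bags: B1 = {a, b, c, d}
Tree: (single bag)

A single bag containing all 4 vertices is trivially a valid decomposition of width 3. Conversely, {a, b, c, d} is a clique of size 4, and the vertices of any clique must share a bag in every tree decomposition; so some bag has ≥ 4 vertices and tw(G) ≥ 3. Combining the bounds, tw(G) = 3.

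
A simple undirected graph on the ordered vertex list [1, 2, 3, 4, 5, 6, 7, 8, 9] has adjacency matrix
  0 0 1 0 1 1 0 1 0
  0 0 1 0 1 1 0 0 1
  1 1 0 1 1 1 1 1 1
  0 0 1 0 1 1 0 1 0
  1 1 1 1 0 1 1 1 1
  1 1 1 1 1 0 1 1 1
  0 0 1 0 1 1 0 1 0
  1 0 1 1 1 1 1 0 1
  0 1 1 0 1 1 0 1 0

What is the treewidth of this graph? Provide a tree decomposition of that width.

Treewidth 4.
One such decomposition:
Bags: B1 = {3, 5, 6, 7, 8}  B2 = {1, 3, 5, 6, 8}  B3 = {3, 4, 5, 6, 8}  B4 = {3, 5, 6, 8, 9}  B5 = {2, 3, 5, 6, 9}
Tree: B1–B2, B2–B3, B3–B4, B4–B5

Each bag holds 5 vertices, so the decomposition has width 4, which upper-bounds the treewidth. For the lower bound, the 5 vertices {1, 3, 5, 6, 8} are pairwise adjacent, and any tree decomposition puts a clique entirely inside one bag — forcing width ≥ 4. Hence tw(G) = 4 exactly.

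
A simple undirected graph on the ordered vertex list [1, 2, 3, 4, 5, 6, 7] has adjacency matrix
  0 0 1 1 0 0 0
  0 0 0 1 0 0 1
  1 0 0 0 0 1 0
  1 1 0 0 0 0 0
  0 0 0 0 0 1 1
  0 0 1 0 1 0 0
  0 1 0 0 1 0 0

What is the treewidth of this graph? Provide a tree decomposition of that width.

Every bag has size at most 3, so the width is 3 − 1 = 2 and tw(G) ≤ 2. Since 1–4–2–7–5–6–3–1 is a cycle in G, G is not acyclic. Forests are exactly the graphs of treewidth ≤ 1, so tw(G) ≥ 2. Combining the bounds, tw(G) = 2.

Treewidth 2.
One such decomposition:
Bags: B1 = {1, 2, 4}  B2 = {1, 2, 7}  B3 = {1, 5, 7}  B4 = {1, 5, 6}  B5 = {1, 3, 6}
Tree: B1–B2, B2–B3, B3–B4, B4–B5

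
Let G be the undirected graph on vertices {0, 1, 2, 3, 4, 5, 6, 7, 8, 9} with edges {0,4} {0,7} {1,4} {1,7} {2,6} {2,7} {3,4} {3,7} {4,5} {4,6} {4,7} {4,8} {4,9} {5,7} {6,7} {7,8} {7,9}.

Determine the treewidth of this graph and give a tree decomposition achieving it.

Every bag has size at most 3, so the width is 3 − 1 = 2 and tw(G) ≤ 2. For the lower bound, the 3 vertices {2, 6, 7} are pairwise adjacent, and any tree decomposition puts a clique entirely inside one bag — forcing width ≥ 2. Therefore the treewidth is 2.

Treewidth 2.
One optimal decomposition is:
Bags: B1 = {1, 4, 7}  B2 = {0, 4, 7}  B3 = {4, 6, 7}  B4 = {4, 7, 8}  B5 = {4, 5, 7}  B6 = {3, 4, 7}  B7 = {4, 7, 9}  B8 = {2, 6, 7}
Tree: B1–B2, B1–B3, B3–B4, B3–B5, B1–B6, B5–B7, B3–B8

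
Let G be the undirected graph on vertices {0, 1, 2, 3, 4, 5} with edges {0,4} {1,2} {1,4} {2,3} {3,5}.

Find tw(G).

A width-1 tree decomposition is:
Bags: B1 = {3, 5}  B2 = {2, 3}  B3 = {1, 2}  B4 = {1, 4}  B5 = {0, 4}
Tree: B1–B2, B2–B3, B3–B4, B4–B5
Each bag holds 2 vertices, so the decomposition has width 1, which upper-bounds the treewidth. G has an edge, so its treewidth is at least 1. The upper and lower bounds meet at 1, so that is the treewidth.

1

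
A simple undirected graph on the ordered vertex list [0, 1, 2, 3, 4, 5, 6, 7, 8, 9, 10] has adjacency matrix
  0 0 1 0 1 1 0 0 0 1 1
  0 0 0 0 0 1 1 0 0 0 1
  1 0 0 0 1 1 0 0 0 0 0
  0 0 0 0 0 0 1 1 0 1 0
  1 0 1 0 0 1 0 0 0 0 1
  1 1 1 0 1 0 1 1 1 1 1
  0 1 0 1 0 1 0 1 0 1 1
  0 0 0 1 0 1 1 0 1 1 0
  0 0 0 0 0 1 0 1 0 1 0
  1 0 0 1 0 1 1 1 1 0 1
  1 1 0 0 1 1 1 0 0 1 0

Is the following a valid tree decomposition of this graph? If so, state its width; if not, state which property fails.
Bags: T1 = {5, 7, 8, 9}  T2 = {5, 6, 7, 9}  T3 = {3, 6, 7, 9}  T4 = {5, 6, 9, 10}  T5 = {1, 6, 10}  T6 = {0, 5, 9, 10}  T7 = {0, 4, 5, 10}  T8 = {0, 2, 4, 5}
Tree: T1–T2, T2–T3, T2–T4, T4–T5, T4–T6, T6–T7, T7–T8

A tree decomposition must satisfy three properties: every vertex lies in some bag; for every edge, both endpoints lie together in some bag; and for every vertex, the bags containing it form a connected subtree. Here edge (5,1) lies in no bag, so the decomposition is invalid.

No — edge (5,1) lies in no bag.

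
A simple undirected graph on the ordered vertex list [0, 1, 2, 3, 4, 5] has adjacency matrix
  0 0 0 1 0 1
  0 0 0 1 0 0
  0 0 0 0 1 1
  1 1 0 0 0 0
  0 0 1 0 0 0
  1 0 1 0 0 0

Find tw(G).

1

A width-1 tree decomposition is:
Bags: B1 = {2, 4}  B2 = {2, 5}  B3 = {0, 5}  B4 = {0, 3}  B5 = {1, 3}
Tree: B1–B2, B2–B3, B3–B4, B4–B5
The largest bag has 2 vertices, giving width 1; this decomposition certifies tw(G) ≤ 1. Since G has at least one edge (e.g. 4–2), it is not an edgeless graph, so tw(G) ≥ 1. Hence tw(G) = 1 exactly.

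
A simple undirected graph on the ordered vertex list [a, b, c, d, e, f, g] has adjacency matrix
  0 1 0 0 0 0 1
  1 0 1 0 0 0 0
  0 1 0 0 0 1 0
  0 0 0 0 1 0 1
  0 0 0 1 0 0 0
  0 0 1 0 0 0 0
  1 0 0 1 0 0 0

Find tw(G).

1

A width-1 tree decomposition is:
Bags: B1 = {d, e}  B2 = {d, g}  B3 = {a, g}  B4 = {a, b}  B5 = {b, c}  B6 = {c, f}
Tree: B1–B2, B2–B3, B3–B4, B4–B5, B5–B6
Each bag holds 2 vertices, so the decomposition has width 1, which upper-bounds the treewidth. Since G has at least one edge (e.g. e–d), it is not an edgeless graph, so tw(G) ≥ 1. The upper and lower bounds meet at 1, so that is the treewidth.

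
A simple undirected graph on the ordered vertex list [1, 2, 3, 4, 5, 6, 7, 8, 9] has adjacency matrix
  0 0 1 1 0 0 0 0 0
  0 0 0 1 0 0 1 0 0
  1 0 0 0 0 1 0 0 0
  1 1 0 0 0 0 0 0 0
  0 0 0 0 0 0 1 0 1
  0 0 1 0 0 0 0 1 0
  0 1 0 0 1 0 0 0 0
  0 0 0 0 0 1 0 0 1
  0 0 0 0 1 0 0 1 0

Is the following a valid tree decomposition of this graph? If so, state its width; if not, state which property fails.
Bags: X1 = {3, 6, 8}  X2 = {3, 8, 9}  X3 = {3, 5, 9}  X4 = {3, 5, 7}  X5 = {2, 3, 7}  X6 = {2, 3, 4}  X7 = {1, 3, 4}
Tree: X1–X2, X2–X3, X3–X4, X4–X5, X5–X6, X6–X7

Yes; width 2.

Vertex coverage: the bags together contain {1, 2, 3, 4, 5, 6, 7, 8, 9}, the full vertex set. Edge coverage: each edge of G has both endpoints in at least one bag. Running intersection: for every vertex, the bags containing it form a connected subtree. All three properties hold, so this is a valid tree decomposition of width max|bag| − 1 = 2, and hence tw(G) ≤ 2.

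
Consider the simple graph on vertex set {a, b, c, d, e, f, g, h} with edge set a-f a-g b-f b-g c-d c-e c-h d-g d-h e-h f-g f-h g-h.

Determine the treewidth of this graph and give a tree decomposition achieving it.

The largest bag has 3 vertices, giving width 2; this decomposition certifies tw(G) ≤ 2. On the other hand G contains the 3-clique {d, g, h}. A clique must lie in a single bag of any decomposition, so no decomposition can have width below 2. The upper and lower bounds meet at 2, so that is the treewidth.

Treewidth 2.
Bags: B1 = {c, d, h}  B2 = {d, g, h}  B3 = {f, g, h}  B4 = {a, f, g}  B5 = {b, f, g}  B6 = {c, e, h}
Tree: B1–B2, B2–B3, B3–B4, B3–B5, B1–B6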